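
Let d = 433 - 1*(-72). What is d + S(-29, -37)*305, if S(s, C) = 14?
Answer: 4775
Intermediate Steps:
d = 505 (d = 433 + 72 = 505)
d + S(-29, -37)*305 = 505 + 14*305 = 505 + 4270 = 4775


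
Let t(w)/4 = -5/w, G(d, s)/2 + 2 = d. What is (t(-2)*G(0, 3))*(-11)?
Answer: 440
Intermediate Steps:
G(d, s) = -4 + 2*d
t(w) = -20/w (t(w) = 4*(-5/w) = -20/w)
(t(-2)*G(0, 3))*(-11) = ((-20/(-2))*(-4 + 2*0))*(-11) = ((-20*(-½))*(-4 + 0))*(-11) = (10*(-4))*(-11) = -40*(-11) = 440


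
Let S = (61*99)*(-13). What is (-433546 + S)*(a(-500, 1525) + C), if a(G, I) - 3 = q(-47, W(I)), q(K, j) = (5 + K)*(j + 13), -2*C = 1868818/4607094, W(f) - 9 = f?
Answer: 153272025012946199/4607094 ≈ 3.3269e+10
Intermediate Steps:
W(f) = 9 + f
C = -934409/4607094 ≈ -0.20282
q(K, j) = (5 + K)*(13 + j)
a(G, I) = -921 - 42*I (a(G, I) = 3 + (65 + 5*(9 + I) + 13*(-47) - 47*(9 + I)) = 3 + (65 + (45 + 5*I) - 611 + (-423 - 47*I)) = 3 + (-924 - 42*I) = -921 - 42*I)
S = -78507 (S = 6039*(-13) = -78507)
(-433546 + S)*(a(-500, 1525) + C) = (-433546 - 78507)*((-921 - 42*1525) - 934409/4607094) = -512053*((-921 - 64050) - 934409/4607094) = -512053*(-64971 - 934409/4607094) = -512053*(-299328438683/4607094) = 153272025012946199/4607094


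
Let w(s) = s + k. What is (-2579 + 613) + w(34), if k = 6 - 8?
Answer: -1934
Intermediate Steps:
k = -2
w(s) = -2 + s (w(s) = s - 2 = -2 + s)
(-2579 + 613) + w(34) = (-2579 + 613) + (-2 + 34) = -1966 + 32 = -1934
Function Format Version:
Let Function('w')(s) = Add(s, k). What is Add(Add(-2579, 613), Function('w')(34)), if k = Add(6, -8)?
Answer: -1934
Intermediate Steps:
k = -2
Function('w')(s) = Add(-2, s) (Function('w')(s) = Add(s, -2) = Add(-2, s))
Add(Add(-2579, 613), Function('w')(34)) = Add(Add(-2579, 613), Add(-2, 34)) = Add(-1966, 32) = -1934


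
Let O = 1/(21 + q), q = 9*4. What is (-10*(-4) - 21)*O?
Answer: ⅓ ≈ 0.33333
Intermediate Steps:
q = 36
O = 1/57 (O = 1/(21 + 36) = 1/57 ≈ 0.017544)
(-10*(-4) - 21)*O = (-10*(-4) - 21)*(1/57) = (40 - 21)*(1/57) = 19*(1/57) = ⅓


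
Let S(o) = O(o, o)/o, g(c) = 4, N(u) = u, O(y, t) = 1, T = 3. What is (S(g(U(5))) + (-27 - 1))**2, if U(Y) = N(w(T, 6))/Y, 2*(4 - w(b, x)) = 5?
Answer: 12321/16 ≈ 770.06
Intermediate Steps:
w(b, x) = 3/2 (w(b, x) = 4 - 1/2*5 = 4 - 5/2 = 3/2)
U(Y) = 3/(2*Y)
S(o) = 1/o
(S(g(U(5))) + (-27 - 1))**2 = (1/4 + (-27 - 1))**2 = (1/4 - 28)**2 = (-111/4)**2 = 12321/16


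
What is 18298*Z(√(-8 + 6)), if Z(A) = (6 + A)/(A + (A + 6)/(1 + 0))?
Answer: 182980/11 - 27447*I*√2/11 ≈ 16635.0 - 3528.7*I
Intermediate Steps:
Z(A) = (6 + A)/(6 + 2*A) (Z(A) = (6 + A)/(A + (6 + A)/1) = (6 + A)/(A + (6 + A)*1) = (6 + A)/(A + (6 + A)) = (6 + A)/(6 + 2*A))
18298*Z(√(-8 + 6)) = 18298*((6 + √(-8 + 6))/(2*(3 + √(-8 + 6)))) = 18298*((6 + √(-2))/(2*(3 + √(-2)))) = 18298*((6 + I*√2)/(2*(3 + I*√2))) = 9149*(6 + I*√2)/(3 + I*√2)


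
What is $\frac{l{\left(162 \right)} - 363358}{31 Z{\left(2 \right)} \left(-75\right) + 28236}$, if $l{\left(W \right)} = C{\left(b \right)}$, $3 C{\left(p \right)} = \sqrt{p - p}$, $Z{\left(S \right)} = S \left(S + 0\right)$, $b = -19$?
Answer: $- \frac{181679}{9468} \approx -19.189$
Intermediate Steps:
$Z{\left(S \right)} = S^{2}$ ($Z{\left(S \right)} = S S = S^{2}$)
$C{\left(p \right)} = 0$ ($C{\left(p \right)} = \frac{\sqrt{p - p}}{3} = \frac{\sqrt{0}}{3} = \frac{1}{3} \cdot 0 = 0$)
$l{\left(W \right)} = 0$
$\frac{l{\left(162 \right)} - 363358}{31 Z{\left(2 \right)} \left(-75\right) + 28236} = \frac{0 - 363358}{31 \cdot 2^{2} \left(-75\right) + 28236} = - \frac{363358}{31 \cdot 4 \left(-75\right) + 28236} = - \frac{363358}{124 \left(-75\right) + 28236} = - \frac{363358}{-9300 + 28236} = - \frac{363358}{18936} = \left(-363358\right) \frac{1}{18936} = - \frac{181679}{9468}$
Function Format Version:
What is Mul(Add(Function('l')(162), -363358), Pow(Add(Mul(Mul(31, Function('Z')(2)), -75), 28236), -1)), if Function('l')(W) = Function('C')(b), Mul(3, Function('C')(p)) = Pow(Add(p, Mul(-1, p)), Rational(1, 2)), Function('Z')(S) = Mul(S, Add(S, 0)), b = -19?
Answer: Rational(-181679, 9468) ≈ -19.189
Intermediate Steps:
Function('Z')(S) = Pow(S, 2) (Function('Z')(S) = Mul(S, S) = Pow(S, 2))
Function('C')(p) = 0 (Function('C')(p) = Mul(Rational(1, 3), Pow(Add(p, Mul(-1, p)), Rational(1, 2))) = Mul(Rational(1, 3), Pow(0, Rational(1, 2))) = Mul(Rational(1, 3), 0) = 0)
Function('l')(W) = 0
Mul(Add(Function('l')(162), -363358), Pow(Add(Mul(Mul(31, Function('Z')(2)), -75), 28236), -1)) = Mul(Add(0, -363358), Pow(Add(Mul(Mul(31, Pow(2, 2)), -75), 28236), -1)) = Mul(-363358, Pow(Add(Mul(Mul(31, 4), -75), 28236), -1)) = Mul(-363358, Pow(Add(Mul(124, -75), 28236), -1)) = Mul(-363358, Pow(Add(-9300, 28236), -1)) = Mul(-363358, Pow(18936, -1)) = Mul(-363358, Rational(1, 18936)) = Rational(-181679, 9468)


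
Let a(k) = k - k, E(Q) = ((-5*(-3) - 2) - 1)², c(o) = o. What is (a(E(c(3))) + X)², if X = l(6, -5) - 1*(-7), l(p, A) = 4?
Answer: 121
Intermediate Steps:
E(Q) = 144 (E(Q) = ((15 - 2) - 1)² = (13 - 1)² = 12² = 144)
a(k) = 0
X = 11 (X = 4 - 1*(-7) = 4 + 7 = 11)
(a(E(c(3))) + X)² = (0 + 11)² = 11² = 121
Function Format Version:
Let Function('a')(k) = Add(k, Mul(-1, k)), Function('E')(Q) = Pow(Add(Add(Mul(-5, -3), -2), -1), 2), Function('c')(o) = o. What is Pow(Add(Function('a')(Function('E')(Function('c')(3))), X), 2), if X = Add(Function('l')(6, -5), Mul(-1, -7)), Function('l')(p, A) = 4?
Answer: 121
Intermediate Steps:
Function('E')(Q) = 144 (Function('E')(Q) = Pow(Add(Add(15, -2), -1), 2) = Pow(Add(13, -1), 2) = Pow(12, 2) = 144)
Function('a')(k) = 0
X = 11 (X = Add(4, Mul(-1, -7)) = Add(4, 7) = 11)
Pow(Add(Function('a')(Function('E')(Function('c')(3))), X), 2) = Pow(Add(0, 11), 2) = Pow(11, 2) = 121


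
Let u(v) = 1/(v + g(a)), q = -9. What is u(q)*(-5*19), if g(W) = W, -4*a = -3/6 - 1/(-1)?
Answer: 760/73 ≈ 10.411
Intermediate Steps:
a = -⅛ (a = -(-3/6 - 1/(-1))/4 = -(-3*⅙ - 1*(-1))/4 = -(-½ + 1)/4 = -¼*½ = -⅛ ≈ -0.12500)
u(v) = 1/(-⅛ + v) (u(v) = 1/(v - ⅛) = 1/(-⅛ + v))
u(q)*(-5*19) = (8/(-1 + 8*(-9)))*(-5*19) = (8/(-1 - 72))*(-95) = (8/(-73))*(-95) = (8*(-1/73))*(-95) = -8/73*(-95) = 760/73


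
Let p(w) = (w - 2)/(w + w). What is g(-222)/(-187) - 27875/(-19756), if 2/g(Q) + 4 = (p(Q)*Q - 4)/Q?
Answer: 91657231/64819436 ≈ 1.4140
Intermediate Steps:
p(w) = (-2 + w)/(2*w) (p(w) = (-2 + w)/((2*w)) = (-2 + w)*(1/(2*w)) = (-2 + w)/(2*w))
g(Q) = 2/(-4 + (-5 + Q/2)/Q) (g(Q) = 2/(-4 + (((-2 + Q)/(2*Q))*Q - 4)/Q) = 2/(-4 + ((-1 + Q/2) - 4)/Q) = 2/(-4 + (-5 + Q/2)/Q))
g(-222)/(-187) - 27875/(-19756) = -4*(-222)/(10 + 7*(-222))/(-187) - 27875/(-19756) = -4*(-222)/(10 - 1554)*(-1/187) - 27875*(-1/19756) = -4*(-222)/(-1544)*(-1/187) + 27875/19756 = -4*(-222)*(-1/1544)*(-1/187) + 27875/19756 = -111/193*(-1/187) + 27875/19756 = 111/36091 + 27875/19756 = 91657231/64819436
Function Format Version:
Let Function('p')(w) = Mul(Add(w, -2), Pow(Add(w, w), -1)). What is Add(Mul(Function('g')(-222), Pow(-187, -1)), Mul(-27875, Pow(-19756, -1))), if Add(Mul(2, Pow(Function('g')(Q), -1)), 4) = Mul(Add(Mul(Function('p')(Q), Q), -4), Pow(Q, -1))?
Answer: Rational(91657231, 64819436) ≈ 1.4140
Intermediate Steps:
Function('p')(w) = Mul(Rational(1, 2), Pow(w, -1), Add(-2, w)) (Function('p')(w) = Mul(Add(-2, w), Pow(Mul(2, w), -1)) = Mul(Add(-2, w), Mul(Rational(1, 2), Pow(w, -1))) = Mul(Rational(1, 2), Pow(w, -1), Add(-2, w)))
Function('g')(Q) = Mul(2, Pow(Add(-4, Mul(Pow(Q, -1), Add(-5, Mul(Rational(1, 2), Q)))), -1)) (Function('g')(Q) = Mul(2, Pow(Add(-4, Mul(Add(Mul(Mul(Rational(1, 2), Pow(Q, -1), Add(-2, Q)), Q), -4), Pow(Q, -1))), -1)) = Mul(2, Pow(Add(-4, Mul(Add(Add(-1, Mul(Rational(1, 2), Q)), -4), Pow(Q, -1))), -1)) = Mul(2, Pow(Add(-4, Mul(Add(-5, Mul(Rational(1, 2), Q)), Pow(Q, -1))), -1)) = Mul(2, Pow(Add(-4, Mul(Pow(Q, -1), Add(-5, Mul(Rational(1, 2), Q)))), -1)))
Add(Mul(Function('g')(-222), Pow(-187, -1)), Mul(-27875, Pow(-19756, -1))) = Add(Mul(Mul(-4, -222, Pow(Add(10, Mul(7, -222)), -1)), Pow(-187, -1)), Mul(-27875, Pow(-19756, -1))) = Add(Mul(Mul(-4, -222, Pow(Add(10, -1554), -1)), Rational(-1, 187)), Mul(-27875, Rational(-1, 19756))) = Add(Mul(Mul(-4, -222, Pow(-1544, -1)), Rational(-1, 187)), Rational(27875, 19756)) = Add(Mul(Mul(-4, -222, Rational(-1, 1544)), Rational(-1, 187)), Rational(27875, 19756)) = Add(Mul(Rational(-111, 193), Rational(-1, 187)), Rational(27875, 19756)) = Add(Rational(111, 36091), Rational(27875, 19756)) = Rational(91657231, 64819436)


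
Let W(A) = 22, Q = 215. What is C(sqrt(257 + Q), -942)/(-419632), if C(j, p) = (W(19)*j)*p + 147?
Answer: -147/419632 + 5181*sqrt(118)/52454 ≈ 1.0726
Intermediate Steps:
C(j, p) = 147 + 22*j*p (C(j, p) = (22*j)*p + 147 = 22*j*p + 147 = 147 + 22*j*p)
C(sqrt(257 + Q), -942)/(-419632) = (147 + 22*sqrt(257 + 215)*(-942))/(-419632) = (147 + 22*sqrt(472)*(-942))*(-1/419632) = (147 + 22*(2*sqrt(118))*(-942))*(-1/419632) = (147 - 41448*sqrt(118))*(-1/419632) = -147/419632 + 5181*sqrt(118)/52454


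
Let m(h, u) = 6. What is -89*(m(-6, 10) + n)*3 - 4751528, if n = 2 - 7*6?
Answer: -4742450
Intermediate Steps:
n = -40 (n = 2 - 42 = -40)
-89*(m(-6, 10) + n)*3 - 4751528 = -89*(6 - 40)*3 - 4751528 = -89*(-34)*3 - 4751528 = 3026*3 - 4751528 = 9078 - 4751528 = -4742450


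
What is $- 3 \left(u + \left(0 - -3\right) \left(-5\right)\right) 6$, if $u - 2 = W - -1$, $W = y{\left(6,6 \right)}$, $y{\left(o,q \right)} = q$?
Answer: $108$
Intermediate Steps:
$W = 6$
$u = 9$ ($u = 2 + \left(6 - -1\right) = 2 + \left(6 + 1\right) = 2 + 7 = 9$)
$- 3 \left(u + \left(0 - -3\right) \left(-5\right)\right) 6 = - 3 \left(9 + \left(0 - -3\right) \left(-5\right)\right) 6 = - 3 \left(9 + \left(0 + 3\right) \left(-5\right)\right) 6 = - 3 \left(9 + 3 \left(-5\right)\right) 6 = - 3 \left(9 - 15\right) 6 = \left(-3\right) \left(-6\right) 6 = 18 \cdot 6 = 108$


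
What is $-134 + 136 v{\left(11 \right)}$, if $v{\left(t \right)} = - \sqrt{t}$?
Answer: $-134 - 136 \sqrt{11} \approx -585.06$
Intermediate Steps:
$-134 + 136 v{\left(11 \right)} = -134 + 136 \left(- \sqrt{11}\right) = -134 - 136 \sqrt{11}$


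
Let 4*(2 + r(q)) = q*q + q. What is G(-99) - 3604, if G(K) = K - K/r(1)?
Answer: -3769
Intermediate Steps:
r(q) = -2 + q/4 + q²/4 (r(q) = -2 + (q*q + q)/4 = -2 + (q² + q)/4 = -2 + (q + q²)/4 = -2 + (q/4 + q²/4) = -2 + q/4 + q²/4)
G(K) = 5*K/3 (G(K) = K - K/(-2 + (¼)*1 + (¼)*1²) = K - K/(-2 + ¼ + (¼)*1) = K - K/(-2 + ¼ + ¼) = K - K/(-3/2) = K - K*(-2)/3 = K - (-2)*K/3 = K + 2*K/3 = 5*K/3)
G(-99) - 3604 = (5/3)*(-99) - 3604 = -165 - 3604 = -3769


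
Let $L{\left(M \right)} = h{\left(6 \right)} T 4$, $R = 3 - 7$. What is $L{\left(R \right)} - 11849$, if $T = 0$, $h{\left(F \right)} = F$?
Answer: $-11849$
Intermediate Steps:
$R = -4$ ($R = 3 - 7 = -4$)
$L{\left(M \right)} = 0$ ($L{\left(M \right)} = 6 \cdot 0 \cdot 4 = 0 \cdot 4 = 0$)
$L{\left(R \right)} - 11849 = 0 - 11849 = -11849$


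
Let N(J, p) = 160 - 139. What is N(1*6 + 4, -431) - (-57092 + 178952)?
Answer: -121839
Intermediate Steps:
N(J, p) = 21
N(1*6 + 4, -431) - (-57092 + 178952) = 21 - (-57092 + 178952) = 21 - 1*121860 = 21 - 121860 = -121839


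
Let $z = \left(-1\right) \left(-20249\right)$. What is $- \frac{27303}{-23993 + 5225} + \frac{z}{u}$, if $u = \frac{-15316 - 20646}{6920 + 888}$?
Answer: $- \frac{494386267495}{112489136} \approx -4395.0$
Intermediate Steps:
$z = 20249$
$u = - \frac{17981}{3904}$ ($u = - \frac{35962}{7808} = \left(-35962\right) \frac{1}{7808} = - \frac{17981}{3904} \approx -4.6058$)
$- \frac{27303}{-23993 + 5225} + \frac{z}{u} = - \frac{27303}{-23993 + 5225} + \frac{20249}{- \frac{17981}{3904}} = - \frac{27303}{-18768} + 20249 \left(- \frac{3904}{17981}\right) = \left(-27303\right) \left(- \frac{1}{18768}\right) - \frac{79052096}{17981} = \frac{9101}{6256} - \frac{79052096}{17981} = - \frac{494386267495}{112489136}$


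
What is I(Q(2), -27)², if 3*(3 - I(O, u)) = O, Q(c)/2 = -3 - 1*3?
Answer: 49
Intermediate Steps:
Q(c) = -12 (Q(c) = 2*(-3 - 1*3) = 2*(-3 - 3) = 2*(-6) = -12)
I(O, u) = 3 - O/3
I(Q(2), -27)² = (3 - ⅓*(-12))² = (3 + 4)² = 7² = 49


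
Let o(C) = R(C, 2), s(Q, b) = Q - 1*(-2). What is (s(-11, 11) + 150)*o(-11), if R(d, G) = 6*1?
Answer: 846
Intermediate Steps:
s(Q, b) = 2 + Q (s(Q, b) = Q + 2 = 2 + Q)
R(d, G) = 6
o(C) = 6
(s(-11, 11) + 150)*o(-11) = ((2 - 11) + 150)*6 = (-9 + 150)*6 = 141*6 = 846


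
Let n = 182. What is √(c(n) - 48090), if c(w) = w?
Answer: 2*I*√11977 ≈ 218.88*I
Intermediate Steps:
√(c(n) - 48090) = √(182 - 48090) = √(-47908) = 2*I*√11977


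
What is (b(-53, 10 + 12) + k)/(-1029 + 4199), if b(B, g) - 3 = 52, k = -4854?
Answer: -4799/3170 ≈ -1.5139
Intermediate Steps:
b(B, g) = 55 (b(B, g) = 3 + 52 = 55)
(b(-53, 10 + 12) + k)/(-1029 + 4199) = (55 - 4854)/(-1029 + 4199) = -4799/3170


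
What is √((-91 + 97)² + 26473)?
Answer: 7*√541 ≈ 162.82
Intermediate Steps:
√((-91 + 97)² + 26473) = √(6² + 26473) = √(36 + 26473) = √26509 = 7*√541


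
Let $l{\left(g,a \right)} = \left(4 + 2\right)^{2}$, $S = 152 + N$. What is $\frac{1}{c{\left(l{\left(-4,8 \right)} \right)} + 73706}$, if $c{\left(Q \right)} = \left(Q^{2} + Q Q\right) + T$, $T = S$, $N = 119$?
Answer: $\frac{1}{76569} \approx 1.306 \cdot 10^{-5}$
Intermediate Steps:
$S = 271$ ($S = 152 + 119 = 271$)
$T = 271$
$l{\left(g,a \right)} = 36$ ($l{\left(g,a \right)} = 6^{2} = 36$)
$c{\left(Q \right)} = 271 + 2 Q^{2}$ ($c{\left(Q \right)} = \left(Q^{2} + Q Q\right) + 271 = \left(Q^{2} + Q^{2}\right) + 271 = 2 Q^{2} + 271 = 271 + 2 Q^{2}$)
$\frac{1}{c{\left(l{\left(-4,8 \right)} \right)} + 73706} = \frac{1}{\left(271 + 2 \cdot 36^{2}\right) + 73706} = \frac{1}{\left(271 + 2 \cdot 1296\right) + 73706} = \frac{1}{\left(271 + 2592\right) + 73706} = \frac{1}{2863 + 73706} = \frac{1}{76569}$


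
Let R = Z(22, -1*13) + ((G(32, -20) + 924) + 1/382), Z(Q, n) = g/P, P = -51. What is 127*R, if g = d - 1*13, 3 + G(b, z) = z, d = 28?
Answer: 742848527/6494 ≈ 1.1439e+5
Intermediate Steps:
G(b, z) = -3 + z
g = 15 (g = 28 - 1*13 = 28 - 13 = 15)
Z(Q, n) = -5/17 (Z(Q, n) = 15/(-51) = 15*(-1/51) = -5/17)
R = 5849201/6494 (R = -5/17 + (((-3 - 20) + 924) + 1/382) = -5/17 + ((-23 + 924) + 1/382) = -5/17 + (901 + 1/382) = -5/17 + 344183/382 = 5849201/6494 ≈ 900.71)
127*R = 127*(5849201/6494) = 742848527/6494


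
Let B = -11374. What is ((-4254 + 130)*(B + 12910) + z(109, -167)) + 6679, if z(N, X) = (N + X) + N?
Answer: -6327734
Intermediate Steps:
z(N, X) = X + 2*N
((-4254 + 130)*(B + 12910) + z(109, -167)) + 6679 = ((-4254 + 130)*(-11374 + 12910) + (-167 + 2*109)) + 6679 = (-4124*1536 + (-167 + 218)) + 6679 = (-6334464 + 51) + 6679 = -6334413 + 6679 = -6327734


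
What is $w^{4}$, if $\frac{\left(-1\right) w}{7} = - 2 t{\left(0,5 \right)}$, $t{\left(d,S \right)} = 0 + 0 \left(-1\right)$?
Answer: $0$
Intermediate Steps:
$t{\left(d,S \right)} = 0$ ($t{\left(d,S \right)} = 0 + 0 = 0$)
$w = 0$ ($w = - 7 \left(\left(-2\right) 0\right) = \left(-7\right) 0 = 0$)
$w^{4} = 0^{4} = 0$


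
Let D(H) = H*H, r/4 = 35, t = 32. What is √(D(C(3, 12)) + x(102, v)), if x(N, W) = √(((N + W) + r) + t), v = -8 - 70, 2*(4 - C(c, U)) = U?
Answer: 3*√2 ≈ 4.2426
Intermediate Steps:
r = 140 (r = 4*35 = 140)
C(c, U) = 4 - U/2
D(H) = H²
v = -78
x(N, W) = √(172 + N + W) (x(N, W) = √(((N + W) + 140) + 32) = √((140 + N + W) + 32) = √(172 + N + W))
√(D(C(3, 12)) + x(102, v)) = √((4 - ½*12)² + √(172 + 102 - 78)) = √((4 - 6)² + √196) = √((-2)² + 14) = √(4 + 14) = √18 = 3*√2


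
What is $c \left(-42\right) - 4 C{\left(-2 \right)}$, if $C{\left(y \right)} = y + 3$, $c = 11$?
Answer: $-466$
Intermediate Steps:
$C{\left(y \right)} = 3 + y$
$c \left(-42\right) - 4 C{\left(-2 \right)} = 11 \left(-42\right) - 4 \left(3 - 2\right) = -462 - 4 = -466$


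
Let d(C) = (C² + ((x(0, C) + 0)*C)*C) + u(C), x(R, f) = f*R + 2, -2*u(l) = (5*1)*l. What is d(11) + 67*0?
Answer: 671/2 ≈ 335.50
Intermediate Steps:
u(l) = -5*l/2 (u(l) = -5*1*l/2 = -5*l/2)
x(R, f) = 2 + R*f (x(R, f) = R*f + 2 = 2 + R*f)
d(C) = 3*C² - 5*C/2 (d(C) = (C² + (((2 + 0*C) + 0)*C)*C) - 5*C/2 = (C² + (((2 + 0) + 0)*C)*C) - 5*C/2 = (C² + ((2 + 0)*C)*C) - 5*C/2 = (C² + (2*C)*C) - 5*C/2 = (C² + 2*C²) - 5*C/2 = 3*C² - 5*C/2)
d(11) + 67*0 = (½)*11*(-5 + 6*11) + 67*0 = (½)*11*(-5 + 66) + 0 = (½)*11*61 + 0 = 671/2 + 0 = 671/2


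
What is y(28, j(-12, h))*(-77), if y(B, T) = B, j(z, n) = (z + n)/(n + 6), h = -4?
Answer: -2156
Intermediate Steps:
j(z, n) = (n + z)/(6 + n)
y(28, j(-12, h))*(-77) = 28*(-77) = -2156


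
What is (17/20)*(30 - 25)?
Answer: 17/4 ≈ 4.2500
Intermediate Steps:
(17/20)*(30 - 25) = (17*(1/20))*5 = (17/20)*5 = 17/4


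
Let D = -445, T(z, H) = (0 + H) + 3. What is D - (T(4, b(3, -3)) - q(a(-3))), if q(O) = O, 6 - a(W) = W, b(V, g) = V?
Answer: -442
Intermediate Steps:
a(W) = 6 - W
T(z, H) = 3 + H (T(z, H) = H + 3 = 3 + H)
D - (T(4, b(3, -3)) - q(a(-3))) = -445 - ((3 + 3) - (6 - 1*(-3))) = -445 - (6 - (6 + 3)) = -445 - (6 - 1*9) = -445 - (6 - 9) = -445 - 1*(-3) = -445 + 3 = -442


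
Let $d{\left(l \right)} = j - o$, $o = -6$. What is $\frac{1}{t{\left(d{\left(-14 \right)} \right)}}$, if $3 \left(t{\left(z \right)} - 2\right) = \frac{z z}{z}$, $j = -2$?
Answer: $\frac{3}{10} \approx 0.3$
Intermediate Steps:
$d{\left(l \right)} = 4$ ($d{\left(l \right)} = -2 - -6 = -2 + 6 = 4$)
$t{\left(z \right)} = 2 + \frac{z}{3}$ ($t{\left(z \right)} = 2 + \frac{z z \frac{1}{z}}{3} = 2 + \frac{z^{2} \frac{1}{z}}{3} = 2 + \frac{z}{3}$)
$\frac{1}{t{\left(d{\left(-14 \right)} \right)}} = \frac{1}{2 + \frac{1}{3} \cdot 4} = \frac{1}{2 + \frac{4}{3}} = \frac{1}{\frac{10}{3}} = \frac{3}{10}$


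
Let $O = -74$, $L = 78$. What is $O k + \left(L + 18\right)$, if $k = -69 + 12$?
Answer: $4314$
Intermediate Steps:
$k = -57$
$O k + \left(L + 18\right) = \left(-74\right) \left(-57\right) + \left(78 + 18\right) = 4218 + 96 = 4314$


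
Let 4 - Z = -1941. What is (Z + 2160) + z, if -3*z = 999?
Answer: 3772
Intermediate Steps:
Z = 1945 (Z = 4 - 1*(-1941) = 4 + 1941 = 1945)
z = -333 (z = -1/3*999 = -333)
(Z + 2160) + z = (1945 + 2160) - 333 = 4105 - 333 = 3772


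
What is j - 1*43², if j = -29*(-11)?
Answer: -1530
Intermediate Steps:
j = 319
j - 1*43² = 319 - 1*43² = 319 - 1*1849 = 319 - 1849 = -1530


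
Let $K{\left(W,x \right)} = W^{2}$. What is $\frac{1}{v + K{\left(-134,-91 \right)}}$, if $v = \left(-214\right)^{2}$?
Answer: $\frac{1}{63752} \approx 1.5686 \cdot 10^{-5}$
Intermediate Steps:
$v = 45796$
$\frac{1}{v + K{\left(-134,-91 \right)}} = \frac{1}{45796 + \left(-134\right)^{2}} = \frac{1}{45796 + 17956} = \frac{1}{63752}$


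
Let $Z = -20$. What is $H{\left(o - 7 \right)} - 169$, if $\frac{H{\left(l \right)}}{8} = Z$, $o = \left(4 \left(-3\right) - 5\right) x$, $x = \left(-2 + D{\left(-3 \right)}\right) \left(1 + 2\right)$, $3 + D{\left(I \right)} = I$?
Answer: $-329$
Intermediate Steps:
$D{\left(I \right)} = -3 + I$
$x = -24$ ($x = \left(-2 - 6\right) \left(1 + 2\right) = \left(-2 - 6\right) 3 = \left(-8\right) 3 = -24$)
$o = 408$ ($o = \left(4 \left(-3\right) - 5\right) \left(-24\right) = \left(-12 - 5\right) \left(-24\right) = \left(-17\right) \left(-24\right) = 408$)
$H{\left(l \right)} = -160$ ($H{\left(l \right)} = 8 \left(-20\right) = -160$)
$H{\left(o - 7 \right)} - 169 = -160 - 169 = -329$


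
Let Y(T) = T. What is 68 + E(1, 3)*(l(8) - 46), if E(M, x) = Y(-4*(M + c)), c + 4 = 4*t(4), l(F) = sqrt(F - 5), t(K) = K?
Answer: 2460 - 52*sqrt(3) ≈ 2369.9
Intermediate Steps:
l(F) = sqrt(-5 + F)
c = 12 (c = -4 + 4*4 = -4 + 16 = 12)
E(M, x) = -48 - 4*M (E(M, x) = -4*(M + 12) = -4*(12 + M) = -48 - 4*M)
68 + E(1, 3)*(l(8) - 46) = 68 + (-48 - 4*1)*(sqrt(-5 + 8) - 46) = 68 + (-48 - 4)*(sqrt(3) - 46) = 68 - 52*(-46 + sqrt(3)) = 68 + (2392 - 52*sqrt(3)) = 2460 - 52*sqrt(3)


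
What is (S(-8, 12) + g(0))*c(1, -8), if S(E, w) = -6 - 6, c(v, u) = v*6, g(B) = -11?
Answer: -138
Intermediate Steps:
c(v, u) = 6*v
S(E, w) = -12
(S(-8, 12) + g(0))*c(1, -8) = (-12 - 11)*(6*1) = -23*6 = -138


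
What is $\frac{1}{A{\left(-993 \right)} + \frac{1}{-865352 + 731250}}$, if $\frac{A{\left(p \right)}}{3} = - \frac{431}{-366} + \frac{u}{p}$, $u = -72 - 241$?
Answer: $\frac{1353826741}{6062976003} \approx 0.22329$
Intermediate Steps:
$u = -313$
$A{\left(p \right)} = \frac{431}{122} - \frac{939}{p}$ ($A{\left(p \right)} = 3 \left(- \frac{431}{-366} - \frac{313}{p}\right) = 3 \left(\left(-431\right) \left(- \frac{1}{366}\right) - \frac{313}{p}\right) = 3 \left(\frac{431}{366} - \frac{313}{p}\right) = \frac{431}{122} - \frac{939}{p}$)
$\frac{1}{A{\left(-993 \right)} + \frac{1}{-865352 + 731250}} = \frac{1}{\left(\frac{431}{122} - \frac{939}{-993}\right) + \frac{1}{-865352 + 731250}} = \frac{1}{\left(\frac{431}{122} - - \frac{313}{331}\right) + \frac{1}{-134102}} = \frac{1}{\left(\frac{431}{122} + \frac{313}{331}\right) - \frac{1}{134102}} = \frac{1}{\frac{180847}{40382} - \frac{1}{134102}} = \frac{1}{\frac{6062976003}{1353826741}} = \frac{1353826741}{6062976003}$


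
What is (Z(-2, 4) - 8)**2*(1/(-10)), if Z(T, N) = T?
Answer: -10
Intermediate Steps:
(Z(-2, 4) - 8)**2*(1/(-10)) = (-2 - 8)**2*(1/(-10)) = (-10)**2*(1*(-1/10)) = 100*(-1/10) = -10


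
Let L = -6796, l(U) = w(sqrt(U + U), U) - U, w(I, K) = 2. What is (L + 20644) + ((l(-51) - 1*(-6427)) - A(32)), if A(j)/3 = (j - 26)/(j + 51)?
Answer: 1687206/83 ≈ 20328.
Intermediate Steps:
A(j) = 3*(-26 + j)/(51 + j) (A(j) = 3*((j - 26)/(j + 51)) = 3*((-26 + j)/(51 + j)) = 3*(-26 + j)/(51 + j))
l(U) = 2 - U
(L + 20644) + ((l(-51) - 1*(-6427)) - A(32)) = (-6796 + 20644) + (((2 - 1*(-51)) - 1*(-6427)) - 3*(-26 + 32)/(51 + 32)) = 13848 + (((2 + 51) + 6427) - 3*6/83) = 13848 + ((53 + 6427) - 3*6/83) = 13848 + (6480 - 1*18/83) = 13848 + (6480 - 18/83) = 13848 + 537822/83 = 1687206/83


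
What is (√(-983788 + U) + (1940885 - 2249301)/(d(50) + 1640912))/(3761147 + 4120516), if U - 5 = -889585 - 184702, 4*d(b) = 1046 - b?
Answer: -308416/12935077930743 + I*√2058070/7881663 ≈ -2.3843e-8 + 0.00018202*I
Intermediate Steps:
d(b) = 523/2 - b/4 (d(b) = (1046 - b)/4 = 523/2 - b/4)
U = -1074282 (U = 5 + (-889585 - 184702) = 5 - 1074287 = -1074282)
(√(-983788 + U) + (1940885 - 2249301)/(d(50) + 1640912))/(3761147 + 4120516) = (√(-983788 - 1074282) + (1940885 - 2249301)/((523/2 - ¼*50) + 1640912))/(3761147 + 4120516) = (√(-2058070) - 308416/((523/2 - 25/2) + 1640912))/7881663 = (I*√2058070 - 308416/(249 + 1640912))*(1/7881663) = (I*√2058070 - 308416/1641161)*(1/7881663) = (-308416/1641161 + I*√2058070)*(1/7881663) = -308416/12935077930743 + I*√2058070/7881663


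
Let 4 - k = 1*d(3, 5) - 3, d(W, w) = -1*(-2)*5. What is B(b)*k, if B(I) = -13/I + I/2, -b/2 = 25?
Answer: 3711/50 ≈ 74.220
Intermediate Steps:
b = -50 (b = -2*25 = -50)
d(W, w) = 10 (d(W, w) = 2*5 = 10)
k = -3 (k = 4 - (1*10 - 3) = 4 - (10 - 3) = 4 - 1*7 = 4 - 7 = -3)
B(I) = I/2 - 13/I (B(I) = -13/I + I*(1/2) = -13/I + I/2 = I/2 - 13/I)
B(b)*k = ((1/2)*(-50) - 13/(-50))*(-3) = (-25 - 13*(-1/50))*(-3) = (-25 + 13/50)*(-3) = -1237/50*(-3) = 3711/50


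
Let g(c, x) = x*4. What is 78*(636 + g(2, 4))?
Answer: 50856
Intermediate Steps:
g(c, x) = 4*x
78*(636 + g(2, 4)) = 78*(636 + 4*4) = 78*(636 + 16) = 78*652 = 50856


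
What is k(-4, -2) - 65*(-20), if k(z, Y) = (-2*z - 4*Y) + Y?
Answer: 1314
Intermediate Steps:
k(z, Y) = -3*Y - 2*z (k(z, Y) = (-4*Y - 2*z) + Y = -3*Y - 2*z)
k(-4, -2) - 65*(-20) = (-3*(-2) - 2*(-4)) - 65*(-20) = (6 + 8) + 1300 = 14 + 1300 = 1314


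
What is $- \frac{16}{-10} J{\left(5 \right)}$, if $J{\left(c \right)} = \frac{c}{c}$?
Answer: $\frac{8}{5} \approx 1.6$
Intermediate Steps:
$J{\left(c \right)} = 1$
$- \frac{16}{-10} J{\left(5 \right)} = - \frac{16}{-10} \cdot 1 = \left(-16\right) \left(- \frac{1}{10}\right) 1 = \frac{8}{5} \cdot 1 = \frac{8}{5}$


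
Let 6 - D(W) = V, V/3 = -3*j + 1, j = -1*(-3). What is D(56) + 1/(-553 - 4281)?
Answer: 145019/4834 ≈ 30.000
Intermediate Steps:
j = 3
V = -24 (V = 3*(-3*3 + 1) = 3*(-9 + 1) = 3*(-8) = -24)
D(W) = 30 (D(W) = 6 - 1*(-24) = 6 + 24 = 30)
D(56) + 1/(-553 - 4281) = 30 + 1/(-553 - 4281) = 30 + 1/(-4834) = 30 - 1/4834 = 145019/4834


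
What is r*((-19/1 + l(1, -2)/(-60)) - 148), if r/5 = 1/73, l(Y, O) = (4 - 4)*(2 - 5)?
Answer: -835/73 ≈ -11.438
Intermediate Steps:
l(Y, O) = 0 (l(Y, O) = 0*(-3) = 0)
r = 5/73 ≈ 0.068493
r*((-19/1 + l(1, -2)/(-60)) - 148) = 5*((-19/1 + 0/(-60)) - 148)/73 = 5*((-19*1 + 0*(-1/60)) - 148)/73 = 5*((-19 + 0) - 148)/73 = 5*(-19 - 148)/73 = (5/73)*(-167) = -835/73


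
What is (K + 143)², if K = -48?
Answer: 9025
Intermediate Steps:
(K + 143)² = (-48 + 143)² = 95² = 9025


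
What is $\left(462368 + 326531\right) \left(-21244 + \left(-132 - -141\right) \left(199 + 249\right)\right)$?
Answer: $-13578529588$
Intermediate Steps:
$\left(462368 + 326531\right) \left(-21244 + \left(-132 - -141\right) \left(199 + 249\right)\right) = 788899 \left(-21244 + \left(-132 + 141\right) 448\right) = 788899 \left(-21244 + 9 \cdot 448\right) = 788899 \left(-21244 + 4032\right) = 788899 \left(-17212\right) = -13578529588$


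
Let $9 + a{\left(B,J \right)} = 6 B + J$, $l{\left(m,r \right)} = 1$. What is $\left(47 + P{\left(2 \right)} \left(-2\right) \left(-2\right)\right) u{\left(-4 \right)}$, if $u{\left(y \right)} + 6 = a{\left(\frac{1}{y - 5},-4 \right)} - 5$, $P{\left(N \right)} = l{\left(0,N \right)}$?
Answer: $-1258$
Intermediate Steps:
$P{\left(N \right)} = 1$
$a{\left(B,J \right)} = -9 + J + 6 B$ ($a{\left(B,J \right)} = -9 + \left(6 B + J\right) = -9 + \left(J + 6 B\right) = -9 + J + 6 B$)
$u{\left(y \right)} = -24 + \frac{6}{-5 + y}$ ($u{\left(y \right)} = -6 - \left(18 - \frac{6}{y - 5}\right) = -6 - \left(18 - \frac{6}{-5 + y}\right) = -24 + \frac{6}{-5 + y}$)
$\left(47 + P{\left(2 \right)} \left(-2\right) \left(-2\right)\right) u{\left(-4 \right)} = \left(47 + 1 \left(-2\right) \left(-2\right)\right) \frac{6 \left(21 - -16\right)}{-5 - 4} = \left(47 - -4\right) \frac{6 \left(21 + 16\right)}{-9} = \left(47 + 4\right) 6 \left(- \frac{1}{9}\right) 37 = 51 \left(- \frac{74}{3}\right) = -1258$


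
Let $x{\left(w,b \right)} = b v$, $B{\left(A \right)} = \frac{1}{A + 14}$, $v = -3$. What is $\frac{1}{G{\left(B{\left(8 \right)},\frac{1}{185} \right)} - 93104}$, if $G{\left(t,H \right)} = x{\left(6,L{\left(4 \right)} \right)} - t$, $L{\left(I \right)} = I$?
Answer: $- \frac{22}{2048553} \approx -1.0739 \cdot 10^{-5}$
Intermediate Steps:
$B{\left(A \right)} = \frac{1}{14 + A}$
$x{\left(w,b \right)} = - 3 b$ ($x{\left(w,b \right)} = b \left(-3\right) = - 3 b$)
$G{\left(t,H \right)} = -12 - t$ ($G{\left(t,H \right)} = \left(-3\right) 4 - t = -12 - t$)
$\frac{1}{G{\left(B{\left(8 \right)},\frac{1}{185} \right)} - 93104} = \frac{1}{\left(-12 - \frac{1}{14 + 8}\right) - 93104} = \frac{1}{\left(-12 - \frac{1}{22}\right) - 93104} = \frac{1}{- \frac{265}{22} - 93104} = \frac{1}{- \frac{2048553}{22}} = - \frac{22}{2048553}$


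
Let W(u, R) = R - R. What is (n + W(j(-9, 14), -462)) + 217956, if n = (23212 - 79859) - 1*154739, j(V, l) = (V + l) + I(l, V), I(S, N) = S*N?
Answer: 6570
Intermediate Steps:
I(S, N) = N*S
j(V, l) = V + l + V*l (j(V, l) = (V + l) + V*l = V + l + V*l)
W(u, R) = 0
n = -211386 (n = -56647 - 154739 = -211386)
(n + W(j(-9, 14), -462)) + 217956 = (-211386 + 0) + 217956 = -211386 + 217956 = 6570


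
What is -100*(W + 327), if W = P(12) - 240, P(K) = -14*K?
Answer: 8100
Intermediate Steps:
W = -408 (W = -14*12 - 240 = -168 - 240 = -408)
-100*(W + 327) = -100*(-408 + 327) = -100*(-81) = 8100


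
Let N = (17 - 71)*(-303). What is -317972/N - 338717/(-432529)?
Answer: -65995011817/3538519749 ≈ -18.650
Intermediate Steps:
N = 16362 (N = -54*(-303) = 16362)
-317972/N - 338717/(-432529) = -317972/16362 - 338717/(-432529) = -317972*1/16362 - 338717*(-1/432529) = -158986/8181 + 338717/432529 = -65995011817/3538519749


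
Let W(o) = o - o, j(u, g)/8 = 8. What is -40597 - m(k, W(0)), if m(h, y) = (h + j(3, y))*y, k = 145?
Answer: -40597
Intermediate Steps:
j(u, g) = 64 (j(u, g) = 8*8 = 64)
W(o) = 0
m(h, y) = y*(64 + h) (m(h, y) = (h + 64)*y = (64 + h)*y = y*(64 + h))
-40597 - m(k, W(0)) = -40597 - 0*(64 + 145) = -40597 - 0*209 = -40597 - 1*0 = -40597 + 0 = -40597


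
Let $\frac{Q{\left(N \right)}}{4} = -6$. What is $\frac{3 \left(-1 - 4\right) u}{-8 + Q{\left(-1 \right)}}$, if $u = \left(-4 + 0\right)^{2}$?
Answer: $\frac{15}{2} \approx 7.5$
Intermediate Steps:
$Q{\left(N \right)} = -24$ ($Q{\left(N \right)} = 4 \left(-6\right) = -24$)
$u = 16$ ($u = \left(-4\right)^{2} = 16$)
$\frac{3 \left(-1 - 4\right) u}{-8 + Q{\left(-1 \right)}} = \frac{3 \left(-1 - 4\right) 16}{-8 - 24} = \frac{3 \left(-5\right) 16}{-32} = \left(-15\right) 16 \left(- \frac{1}{32}\right) = \left(-240\right) \left(- \frac{1}{32}\right) = \frac{15}{2}$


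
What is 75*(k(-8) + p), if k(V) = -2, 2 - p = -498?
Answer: 37350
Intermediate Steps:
p = 500 (p = 2 - 1*(-498) = 2 + 498 = 500)
75*(k(-8) + p) = 75*(-2 + 500) = 75*498 = 37350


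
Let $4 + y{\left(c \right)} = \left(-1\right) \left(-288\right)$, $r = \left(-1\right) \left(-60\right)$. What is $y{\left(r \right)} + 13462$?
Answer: $13746$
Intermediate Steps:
$r = 60$
$y{\left(c \right)} = 284$ ($y{\left(c \right)} = -4 - -288 = -4 + 288 = 284$)
$y{\left(r \right)} + 13462 = 284 + 13462 = 13746$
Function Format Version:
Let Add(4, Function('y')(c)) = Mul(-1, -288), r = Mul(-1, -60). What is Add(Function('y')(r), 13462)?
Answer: 13746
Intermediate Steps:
r = 60
Function('y')(c) = 284 (Function('y')(c) = Add(-4, Mul(-1, -288)) = Add(-4, 288) = 284)
Add(Function('y')(r), 13462) = Add(284, 13462) = 13746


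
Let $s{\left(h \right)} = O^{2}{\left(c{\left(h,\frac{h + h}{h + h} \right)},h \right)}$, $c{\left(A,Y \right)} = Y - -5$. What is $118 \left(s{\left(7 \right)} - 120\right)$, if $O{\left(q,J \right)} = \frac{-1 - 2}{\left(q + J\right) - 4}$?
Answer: $- \frac{127322}{9} \approx -14147.0$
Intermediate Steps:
$c{\left(A,Y \right)} = 5 + Y$ ($c{\left(A,Y \right)} = Y + 5 = 5 + Y$)
$O{\left(q,J \right)} = - \frac{3}{-4 + J + q}$ ($O{\left(q,J \right)} = - \frac{3}{\left(J + q\right) - 4} = - \frac{3}{-4 + J + q}$)
$s{\left(h \right)} = \frac{9}{\left(2 + h\right)^{2}}$ ($s{\left(h \right)} = \left(- \frac{3}{-4 + h + \left(5 + \frac{h + h}{h + h}\right)}\right)^{2} = \left(- \frac{3}{-4 + h + \left(5 + \frac{2 h}{2 h}\right)}\right)^{2} = \left(- \frac{3}{-4 + h + \left(5 + 2 h \frac{1}{2 h}\right)}\right)^{2} = \left(- \frac{3}{-4 + h + \left(5 + 1\right)}\right)^{2} = \left(- \frac{3}{-4 + h + 6}\right)^{2} = \left(- \frac{3}{2 + h}\right)^{2} = \frac{9}{\left(2 + h\right)^{2}}$)
$118 \left(s{\left(7 \right)} - 120\right) = 118 \left(\frac{9}{\left(2 + 7\right)^{2}} - 120\right) = 118 \left(\frac{9}{81} - 120\right) = 118 \left(9 \cdot \frac{1}{81} - 120\right) = 118 \left(\frac{1}{9} - 120\right) = 118 \left(- \frac{1079}{9}\right) = - \frac{127322}{9}$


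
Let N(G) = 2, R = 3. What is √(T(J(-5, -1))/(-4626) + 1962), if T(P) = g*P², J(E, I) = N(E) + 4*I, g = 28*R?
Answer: √1166250066/771 ≈ 44.294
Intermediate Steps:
g = 84 (g = 28*3 = 84)
J(E, I) = 2 + 4*I
T(P) = 84*P²
√(T(J(-5, -1))/(-4626) + 1962) = √((84*(2 + 4*(-1))²)/(-4626) + 1962) = √((84*(2 - 4)²)*(-1/4626) + 1962) = √((84*(-2)²)*(-1/4626) + 1962) = √((84*4)*(-1/4626) + 1962) = √(336*(-1/4626) + 1962) = √(-56/771 + 1962) = √(1512646/771) = √1166250066/771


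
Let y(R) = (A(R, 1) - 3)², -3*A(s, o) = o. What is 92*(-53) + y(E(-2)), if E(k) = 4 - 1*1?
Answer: -43784/9 ≈ -4864.9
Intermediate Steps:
A(s, o) = -o/3
E(k) = 3 (E(k) = 4 - 1 = 3)
y(R) = 100/9 (y(R) = (-⅓*1 - 3)² = (-⅓ - 3)² = (-10/3)² = 100/9)
92*(-53) + y(E(-2)) = 92*(-53) + 100/9 = -4876 + 100/9 = -43784/9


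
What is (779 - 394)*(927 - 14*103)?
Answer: -198275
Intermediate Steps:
(779 - 394)*(927 - 14*103) = 385*(927 - 1442) = 385*(-515) = -198275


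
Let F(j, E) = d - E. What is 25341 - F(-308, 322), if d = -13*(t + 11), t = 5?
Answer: 25871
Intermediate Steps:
d = -208 (d = -13*(5 + 11) = -13*16 = -208)
F(j, E) = -208 - E
25341 - F(-308, 322) = 25341 - (-208 - 1*322) = 25341 - (-208 - 322) = 25341 - 1*(-530) = 25341 + 530 = 25871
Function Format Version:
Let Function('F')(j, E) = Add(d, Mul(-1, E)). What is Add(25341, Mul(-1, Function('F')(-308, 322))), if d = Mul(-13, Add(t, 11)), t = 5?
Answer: 25871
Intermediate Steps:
d = -208 (d = Mul(-13, Add(5, 11)) = Mul(-13, 16) = -208)
Function('F')(j, E) = Add(-208, Mul(-1, E))
Add(25341, Mul(-1, Function('F')(-308, 322))) = Add(25341, Mul(-1, Add(-208, Mul(-1, 322)))) = Add(25341, Mul(-1, Add(-208, -322))) = Add(25341, Mul(-1, -530)) = Add(25341, 530) = 25871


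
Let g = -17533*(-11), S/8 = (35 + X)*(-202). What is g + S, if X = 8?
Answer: 123375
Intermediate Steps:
S = -69488 (S = 8*((35 + 8)*(-202)) = 8*(43*(-202)) = 8*(-8686) = -69488)
g = 192863
g + S = 192863 - 69488 = 123375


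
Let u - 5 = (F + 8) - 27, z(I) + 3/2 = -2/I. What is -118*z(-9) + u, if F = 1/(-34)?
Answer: 41845/306 ≈ 136.75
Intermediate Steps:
F = -1/34 ≈ -0.029412
z(I) = -3/2 - 2/I
u = -477/34 (u = 5 + ((-1/34 + 8) - 27) = 5 + (271/34 - 27) = 5 - 647/34 = -477/34 ≈ -14.029)
-118*z(-9) + u = -118*(-3/2 - 2/(-9)) - 477/34 = -118*(-3/2 - 2*(-⅑)) - 477/34 = -118*(-3/2 + 2/9) - 477/34 = -118*(-23/18) - 477/34 = 1357/9 - 477/34 = 41845/306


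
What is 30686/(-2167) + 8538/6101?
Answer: -168713440/13220867 ≈ -12.761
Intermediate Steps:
30686/(-2167) + 8538/6101 = 30686*(-1/2167) + 8538*(1/6101) = -30686/2167 + 8538/6101 = -168713440/13220867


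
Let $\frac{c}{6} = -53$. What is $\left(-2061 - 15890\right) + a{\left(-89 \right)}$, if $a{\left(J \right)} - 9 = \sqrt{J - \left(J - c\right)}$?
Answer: $-17942 + i \sqrt{318} \approx -17942.0 + 17.833 i$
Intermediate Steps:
$c = -318$ ($c = 6 \left(-53\right) = -318$)
$a{\left(J \right)} = 9 + i \sqrt{318}$ ($a{\left(J \right)} = 9 + \sqrt{J - \left(318 + J\right)} = 9 + \sqrt{-318} = 9 + i \sqrt{318}$)
$\left(-2061 - 15890\right) + a{\left(-89 \right)} = \left(-2061 - 15890\right) + \left(9 + i \sqrt{318}\right) = -17951 + \left(9 + i \sqrt{318}\right) = -17942 + i \sqrt{318}$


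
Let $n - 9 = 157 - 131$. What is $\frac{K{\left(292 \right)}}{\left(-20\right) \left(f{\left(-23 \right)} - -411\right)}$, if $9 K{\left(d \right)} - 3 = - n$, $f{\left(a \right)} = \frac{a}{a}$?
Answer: $\frac{2}{4635} \approx 0.0004315$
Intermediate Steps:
$f{\left(a \right)} = 1$
$n = 35$ ($n = 9 + \left(157 - 131\right) = 9 + 26 = 35$)
$K{\left(d \right)} = - \frac{32}{9}$ ($K{\left(d \right)} = \frac{1}{3} + \frac{\left(-1\right) 35}{9} = \frac{1}{3} + \frac{1}{9} \left(-35\right) = \frac{1}{3} - \frac{35}{9} = - \frac{32}{9}$)
$\frac{K{\left(292 \right)}}{\left(-20\right) \left(f{\left(-23 \right)} - -411\right)} = - \frac{32}{9 \left(- 20 \left(1 - -411\right)\right)} = - \frac{32}{9 \left(- 20 \left(1 + 411\right)\right)} = - \frac{32}{9 \left(\left(-20\right) 412\right)} = - \frac{32}{9 \left(-8240\right)} = \left(- \frac{32}{9}\right) \left(- \frac{1}{8240}\right) = \frac{2}{4635}$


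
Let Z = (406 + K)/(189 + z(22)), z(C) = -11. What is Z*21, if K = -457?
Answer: -1071/178 ≈ -6.0169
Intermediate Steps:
Z = -51/178 (Z = (406 - 457)/(189 - 11) = -51/178 ≈ -0.28652)
Z*21 = -51/178*21 = -1071/178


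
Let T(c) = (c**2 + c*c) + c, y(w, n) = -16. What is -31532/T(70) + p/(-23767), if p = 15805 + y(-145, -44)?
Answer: -452629237/117290145 ≈ -3.8591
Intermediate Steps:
T(c) = c + 2*c**2 (T(c) = (c**2 + c**2) + c = 2*c**2 + c = c + 2*c**2)
p = 15789 (p = 15805 - 16 = 15789)
-31532/T(70) + p/(-23767) = -31532*1/(70*(1 + 2*70)) + 15789/(-23767) = -31532*1/(70*(1 + 140)) + 15789*(-1/23767) = -31532/(70*141) - 15789/23767 = -31532/9870 - 15789/23767 = -31532*1/9870 - 15789/23767 = -15766/4935 - 15789/23767 = -452629237/117290145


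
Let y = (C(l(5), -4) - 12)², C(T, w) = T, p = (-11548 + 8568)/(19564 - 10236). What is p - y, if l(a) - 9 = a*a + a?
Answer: -1700773/2332 ≈ -729.32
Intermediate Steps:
l(a) = 9 + a + a² (l(a) = 9 + (a*a + a) = 9 + (a² + a) = 9 + (a + a²) = 9 + a + a²)
p = -745/2332 (p = -2980/9328 = -2980*1/9328 = -745/2332 ≈ -0.31947)
y = 729 (y = ((9 + 5 + 5²) - 12)² = ((9 + 5 + 25) - 12)² = (39 - 12)² = 27² = 729)
p - y = -745/2332 - 1*729 = -745/2332 - 729 = -1700773/2332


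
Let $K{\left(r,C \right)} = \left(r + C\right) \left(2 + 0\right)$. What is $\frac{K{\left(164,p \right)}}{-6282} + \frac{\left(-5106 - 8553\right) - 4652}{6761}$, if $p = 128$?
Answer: $- \frac{59489063}{21236301} \approx -2.8013$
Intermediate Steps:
$K{\left(r,C \right)} = 2 C + 2 r$ ($K{\left(r,C \right)} = \left(C + r\right) 2 = 2 C + 2 r$)
$\frac{K{\left(164,p \right)}}{-6282} + \frac{\left(-5106 - 8553\right) - 4652}{6761} = \frac{2 \cdot 128 + 2 \cdot 164}{-6282} + \frac{\left(-5106 - 8553\right) - 4652}{6761} = \left(256 + 328\right) \left(- \frac{1}{6282}\right) + \left(-13659 - 4652\right) \frac{1}{6761} = 584 \left(- \frac{1}{6282}\right) - \frac{18311}{6761} = - \frac{292}{3141} - \frac{18311}{6761} = - \frac{59489063}{21236301}$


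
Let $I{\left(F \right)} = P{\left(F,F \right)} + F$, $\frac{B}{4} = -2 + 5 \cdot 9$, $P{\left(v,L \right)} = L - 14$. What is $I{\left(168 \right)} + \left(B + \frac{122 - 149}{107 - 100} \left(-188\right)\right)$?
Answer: $\frac{8534}{7} \approx 1219.1$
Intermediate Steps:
$P{\left(v,L \right)} = -14 + L$
$B = 172$ ($B = 4 \left(-2 + 5 \cdot 9\right) = 4 \left(-2 + 45\right) = 4 \cdot 43 = 172$)
$I{\left(F \right)} = -14 + 2 F$ ($I{\left(F \right)} = \left(-14 + F\right) + F = -14 + 2 F$)
$I{\left(168 \right)} + \left(B + \frac{122 - 149}{107 - 100} \left(-188\right)\right) = \left(-14 + 2 \cdot 168\right) + \left(172 + \frac{122 - 149}{107 - 100} \left(-188\right)\right) = \left(-14 + 336\right) + \left(172 + - \frac{27}{7} \left(-188\right)\right) = 322 + \left(172 + \left(-27\right) \frac{1}{7} \left(-188\right)\right) = 322 + \left(172 - - \frac{5076}{7}\right) = 322 + \left(172 + \frac{5076}{7}\right) = 322 + \frac{6280}{7} = \frac{8534}{7}$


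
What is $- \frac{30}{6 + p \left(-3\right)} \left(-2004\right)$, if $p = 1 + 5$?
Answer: $-5010$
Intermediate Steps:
$p = 6$
$- \frac{30}{6 + p \left(-3\right)} \left(-2004\right) = - \frac{30}{6 + 6 \left(-3\right)} \left(-2004\right) = - \frac{30}{6 - 18} \left(-2004\right) = - \frac{30}{-12} \left(-2004\right) = \left(-30\right) \left(- \frac{1}{12}\right) \left(-2004\right) = \frac{5}{2} \left(-2004\right) = -5010$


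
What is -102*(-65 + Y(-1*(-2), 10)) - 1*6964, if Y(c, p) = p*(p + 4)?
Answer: -14614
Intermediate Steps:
Y(c, p) = p*(4 + p)
-102*(-65 + Y(-1*(-2), 10)) - 1*6964 = -102*(-65 + 10*(4 + 10)) - 1*6964 = -102*(-65 + 10*14) - 6964 = -102*(-65 + 140) - 6964 = -102*75 - 6964 = -7650 - 6964 = -14614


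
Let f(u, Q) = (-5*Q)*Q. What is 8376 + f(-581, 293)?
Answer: -420869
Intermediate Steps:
f(u, Q) = -5*Q**2
8376 + f(-581, 293) = 8376 - 5*293**2 = 8376 - 5*85849 = 8376 - 429245 = -420869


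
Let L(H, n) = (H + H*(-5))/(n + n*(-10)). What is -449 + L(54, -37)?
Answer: -16637/37 ≈ -449.65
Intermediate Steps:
L(H, n) = 4*H/(9*n) (L(H, n) = (H - 5*H)/(n - 10*n) = (-4*H)/((-9*n)) = (-4*H)*(-1/(9*n)) = 4*H/(9*n))
-449 + L(54, -37) = -449 + (4/9)*54/(-37) = -449 + (4/9)*54*(-1/37) = -449 - 24/37 = -16637/37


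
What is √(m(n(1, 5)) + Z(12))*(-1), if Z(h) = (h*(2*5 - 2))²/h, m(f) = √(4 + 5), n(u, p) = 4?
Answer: -√771 ≈ -27.767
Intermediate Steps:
m(f) = 3 (m(f) = √9 = 3)
Z(h) = 64*h (Z(h) = (h*(10 - 2))²/h = (h*8)²/h = (8*h)²/h = (64*h²)/h = 64*h)
√(m(n(1, 5)) + Z(12))*(-1) = √(3 + 64*12)*(-1) = √(3 + 768)*(-1) = √771*(-1) = -√771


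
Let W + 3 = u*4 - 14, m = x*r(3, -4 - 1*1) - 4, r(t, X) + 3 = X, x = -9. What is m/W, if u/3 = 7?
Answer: 68/67 ≈ 1.0149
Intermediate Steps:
u = 21 (u = 3*7 = 21)
r(t, X) = -3 + X
m = 68 (m = -9*(-3 + (-4 - 1*1)) - 4 = -9*(-3 + (-4 - 1)) - 4 = -9*(-3 - 5) - 4 = -9*(-8) - 4 = 72 - 4 = 68)
W = 67 (W = -3 + (21*4 - 14) = -3 + (84 - 14) = -3 + 70 = 67)
m/W = 68/67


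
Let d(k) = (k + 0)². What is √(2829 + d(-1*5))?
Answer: √2854 ≈ 53.423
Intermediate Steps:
d(k) = k²
√(2829 + d(-1*5)) = √(2829 + (-1*5)²) = √(2829 + (-5)²) = √(2829 + 25) = √2854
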